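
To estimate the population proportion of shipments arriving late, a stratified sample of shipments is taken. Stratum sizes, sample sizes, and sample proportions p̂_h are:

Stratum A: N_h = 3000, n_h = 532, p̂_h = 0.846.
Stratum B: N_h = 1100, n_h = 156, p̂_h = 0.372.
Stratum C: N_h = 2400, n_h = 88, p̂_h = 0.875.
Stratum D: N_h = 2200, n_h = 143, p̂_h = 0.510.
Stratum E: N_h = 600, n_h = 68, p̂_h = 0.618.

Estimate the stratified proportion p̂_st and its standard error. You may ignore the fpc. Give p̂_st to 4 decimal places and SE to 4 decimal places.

N = 9300; stratum weights W_h = N_h/N.
p̂_st = Σ W_h p̂_h = (3000·0.846 + 1100·0.372 + 2400·0.875 + 2200·0.510 + 600·0.618)/9300 = 0.70323
V̂(p̂_st) = Σ W_h² p̂_h(1−p̂_h)/(n_h−1):
  stratum A: (3000/9300)²·0.846·0.154/531 = 2.55313e-05
  stratum B: (1100/9300)²·0.372·0.628/155 = 2.10858e-05
  stratum C: (2400/9300)²·0.875·0.125/87 = 8.3725e-05
  stratum D: (2200/9300)²·0.510·0.490/142 = 9.84821e-05
  stratum E: (600/9300)²·0.618·0.382/67 = 1.46661e-05
V̂(p̂_st) = 0.00024349; SE = √V̂ = 0.0156042

p̂_st ≈ 0.7032, SE ≈ 0.0156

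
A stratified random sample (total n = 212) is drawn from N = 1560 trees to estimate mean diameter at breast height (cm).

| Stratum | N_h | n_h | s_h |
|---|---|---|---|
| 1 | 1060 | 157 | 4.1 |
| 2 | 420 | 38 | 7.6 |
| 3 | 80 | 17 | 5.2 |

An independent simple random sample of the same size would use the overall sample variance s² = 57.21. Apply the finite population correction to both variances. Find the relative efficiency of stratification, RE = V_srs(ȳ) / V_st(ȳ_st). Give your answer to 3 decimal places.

RE ≈ 1.601

V̂(ȳ_st) = Σ W_h² (1 − n_h/N_h) s_h²/n_h, with W_h = N_h/N and N = 1560:
  stratum 1: (1060/1560)²·(1 − 157/1060)·4.1²/157 = 0.0421126
  stratum 2: (420/1560)²·(1 − 38/420)·7.6²/38 = 0.100209
  stratum 3: (80/1560)²·(1 − 17/80)·5.2²/17 = 0.00329412
V_st = 0.145616
V_srs = (1 − 212/1560)·57.21/212 = 0.233185
Relative efficiency = V_srs / V_st = 0.233185/0.145616 = 1.6014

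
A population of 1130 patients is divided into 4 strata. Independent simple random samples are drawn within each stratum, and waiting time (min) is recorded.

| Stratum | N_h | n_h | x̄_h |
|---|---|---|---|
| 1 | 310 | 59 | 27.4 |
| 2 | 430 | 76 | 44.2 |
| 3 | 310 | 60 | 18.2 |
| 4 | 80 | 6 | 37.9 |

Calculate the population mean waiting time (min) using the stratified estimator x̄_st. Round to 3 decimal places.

x̄_st ≈ 32.012

N = Σ N_h = 1130. Stratum weights W_h = N_h/N.
x̄_st = (310·27.4 + 430·44.2 + 310·18.2 + 80·37.9) / 1130 = 32.01239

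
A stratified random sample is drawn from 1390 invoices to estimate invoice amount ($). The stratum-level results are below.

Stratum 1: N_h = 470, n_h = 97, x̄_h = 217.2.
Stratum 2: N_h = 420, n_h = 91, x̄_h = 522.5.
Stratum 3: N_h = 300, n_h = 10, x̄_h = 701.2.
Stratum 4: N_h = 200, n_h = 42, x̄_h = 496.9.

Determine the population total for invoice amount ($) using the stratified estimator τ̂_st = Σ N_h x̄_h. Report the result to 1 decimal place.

τ̂_st = Σ N_h x̄_h = 470·217.2 + 420·522.5 + 300·701.2 + 200·496.9 = 631274.0

τ̂_st ≈ 631274.0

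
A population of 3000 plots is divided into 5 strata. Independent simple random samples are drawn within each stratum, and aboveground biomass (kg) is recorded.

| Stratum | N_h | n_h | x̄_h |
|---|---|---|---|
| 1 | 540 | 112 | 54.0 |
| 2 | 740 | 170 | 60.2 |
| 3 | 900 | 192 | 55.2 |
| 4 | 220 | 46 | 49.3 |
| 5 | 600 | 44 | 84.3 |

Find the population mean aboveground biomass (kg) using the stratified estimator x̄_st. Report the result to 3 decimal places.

x̄_st ≈ 61.605

N = Σ N_h = 3000. Stratum weights W_h = N_h/N.
x̄_st = (540·54.0 + 740·60.2 + 900·55.2 + 220·49.3 + 600·84.3) / 3000 = 61.60467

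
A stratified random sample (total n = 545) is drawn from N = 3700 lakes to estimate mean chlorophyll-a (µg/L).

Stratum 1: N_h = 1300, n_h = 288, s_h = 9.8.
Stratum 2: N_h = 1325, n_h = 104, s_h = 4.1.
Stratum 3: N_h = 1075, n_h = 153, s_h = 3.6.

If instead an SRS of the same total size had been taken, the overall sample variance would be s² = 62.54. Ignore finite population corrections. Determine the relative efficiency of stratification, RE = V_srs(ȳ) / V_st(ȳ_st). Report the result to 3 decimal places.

V̂(ȳ_st) = Σ W_h² s_h²/n_h, with W_h = N_h/N and N = 3700:
  stratum 1: (1300/3700)²·9.8²/288 = 0.0411664
  stratum 2: (1325/3700)²·4.1²/104 = 0.0207283
  stratum 3: (1075/3700)²·3.6²/153 = 0.00715035
V_st = 0.069045
V_srs = s²/n = 62.54/545 = 0.114752
Relative efficiency = V_srs / V_st = 0.114752/0.069045 = 1.6620

RE ≈ 1.662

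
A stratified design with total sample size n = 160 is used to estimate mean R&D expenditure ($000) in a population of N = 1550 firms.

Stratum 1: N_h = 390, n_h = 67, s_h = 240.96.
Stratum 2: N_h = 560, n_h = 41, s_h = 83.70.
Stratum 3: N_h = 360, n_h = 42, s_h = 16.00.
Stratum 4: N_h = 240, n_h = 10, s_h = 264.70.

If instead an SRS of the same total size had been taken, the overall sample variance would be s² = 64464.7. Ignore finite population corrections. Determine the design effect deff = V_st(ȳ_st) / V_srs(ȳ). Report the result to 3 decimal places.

deff ≈ 0.609

V̂(ȳ_st) = Σ W_h² s_h²/n_h, with W_h = N_h/N and N = 1550:
  stratum 1: (390/1550)²·240.96²/67 = 54.8632
  stratum 2: (560/1550)²·83.70²/41 = 22.3038
  stratum 3: (360/1550)²·16.00²/42 = 0.3288
  stratum 4: (240/1550)²·264.70²/10 = 167.984
V_st = 245.479
V_srs = s²/n = 64464.7/160 = 402.904
deff = V_st / V_srs = 245.479/402.904 = 0.6093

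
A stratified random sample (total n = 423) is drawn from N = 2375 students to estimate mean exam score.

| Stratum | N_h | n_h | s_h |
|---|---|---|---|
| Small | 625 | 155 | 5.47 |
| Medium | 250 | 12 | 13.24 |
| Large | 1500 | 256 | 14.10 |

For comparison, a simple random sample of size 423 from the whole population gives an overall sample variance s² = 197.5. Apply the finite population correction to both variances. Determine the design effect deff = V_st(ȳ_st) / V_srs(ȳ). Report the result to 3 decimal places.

V̂(ȳ_st) = Σ W_h² (1 − n_h/N_h) s_h²/n_h, with W_h = N_h/N and N = 2375:
  stratum Small: (625/2375)²·(1 − 155/625)·5.47²/155 = 0.010053
  stratum Medium: (250/2375)²·(1 − 12/250)·13.24²/12 = 0.154094
  stratum Large: (1500/2375)²·(1 − 256/1500)·14.10²/256 = 0.256911
V_st = 0.421057
V_srs = (1 − 423/2375)·197.5/423 = 0.383745
deff = V_st / V_srs = 0.421057/0.383745 = 1.0972

deff ≈ 1.097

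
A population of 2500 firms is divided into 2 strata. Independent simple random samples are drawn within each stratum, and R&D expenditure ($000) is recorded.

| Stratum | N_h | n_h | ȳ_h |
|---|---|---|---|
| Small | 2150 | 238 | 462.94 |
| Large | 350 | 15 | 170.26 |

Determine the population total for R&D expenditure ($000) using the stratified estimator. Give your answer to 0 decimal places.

τ̂_st = Σ N_h ȳ_h = 2150·462.94 + 350·170.26 = 1054912

τ̂_st ≈ 1054912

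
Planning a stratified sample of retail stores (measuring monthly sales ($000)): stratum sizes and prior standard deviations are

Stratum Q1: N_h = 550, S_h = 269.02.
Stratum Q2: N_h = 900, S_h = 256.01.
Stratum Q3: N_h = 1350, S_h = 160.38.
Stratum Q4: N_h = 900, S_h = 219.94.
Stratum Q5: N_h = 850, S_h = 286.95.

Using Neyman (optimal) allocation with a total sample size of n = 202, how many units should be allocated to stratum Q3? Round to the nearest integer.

Neyman allocation: n_h = n · N_h S_h / Σ N_i S_i, with n = 202.
  stratum Q1: N_h·S_h = 550·269.02 = 147961.00
  stratum Q2: N_h·S_h = 900·256.01 = 230409.00
  stratum Q3: N_h·S_h = 1350·160.38 = 216513.00
  stratum Q4: N_h·S_h = 900·219.94 = 197946.00
  stratum Q5: N_h·S_h = 850·286.95 = 243907.50
Σ N_h S_h = 1036736.50
n for stratum Q3 = 202·216513.00/1036736.50 = 42.186 → 42

42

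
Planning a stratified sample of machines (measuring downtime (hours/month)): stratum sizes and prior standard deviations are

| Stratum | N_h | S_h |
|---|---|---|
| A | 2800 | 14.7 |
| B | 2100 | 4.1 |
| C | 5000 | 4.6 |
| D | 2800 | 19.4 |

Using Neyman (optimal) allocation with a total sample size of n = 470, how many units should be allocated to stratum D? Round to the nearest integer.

Neyman allocation: n_h = n · N_h S_h / Σ N_i S_i, with n = 470.
  stratum A: N_h·S_h = 2800·14.7 = 41160.00
  stratum B: N_h·S_h = 2100·4.1 = 8610.00
  stratum C: N_h·S_h = 5000·4.6 = 23000.00
  stratum D: N_h·S_h = 2800·19.4 = 54320.00
Σ N_h S_h = 127090.00
n for stratum D = 470·54320.00/127090.00 = 200.884 → 201

201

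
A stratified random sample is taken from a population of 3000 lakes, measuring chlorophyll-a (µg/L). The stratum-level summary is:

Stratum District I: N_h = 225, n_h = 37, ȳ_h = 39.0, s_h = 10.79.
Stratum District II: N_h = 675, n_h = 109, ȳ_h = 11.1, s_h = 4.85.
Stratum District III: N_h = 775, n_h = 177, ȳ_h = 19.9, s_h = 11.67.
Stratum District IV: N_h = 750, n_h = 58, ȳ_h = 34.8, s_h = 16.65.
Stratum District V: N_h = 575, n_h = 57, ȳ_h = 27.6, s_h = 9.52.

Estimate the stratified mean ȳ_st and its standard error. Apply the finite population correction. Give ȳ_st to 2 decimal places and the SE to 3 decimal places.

ȳ_st ≈ 24.55, SE ≈ 0.626

ȳ_st = Σ W_h ȳ_h = (225·39.0 + 675·11.1 + 775·19.9 + 750·34.8 + 575·27.6)/3000 = 24.55333
V̂(ȳ_st) = Σ W_h² (1 − n_h/N_h) s_h²/n_h, with W_h = N_h/N and N = 3000:
  stratum District I: (225/3000)²·(1 − 37/225)·10.79²/37 = 0.014789
  stratum District II: (675/3000)²·(1 − 109/675)·4.85²/109 = 0.00916083
  stratum District III: (775/3000)²·(1 − 177/775)·11.67²/177 = 0.0396213
  stratum District IV: (750/3000)²·(1 − 58/750)·16.65²/58 = 0.275629
  stratum District V: (575/3000)²·(1 − 57/575)·9.52²/57 = 0.0526204
V̂(ȳ_st) = 0.391821
SE(ȳ_st) = √0.391821 = 0.625956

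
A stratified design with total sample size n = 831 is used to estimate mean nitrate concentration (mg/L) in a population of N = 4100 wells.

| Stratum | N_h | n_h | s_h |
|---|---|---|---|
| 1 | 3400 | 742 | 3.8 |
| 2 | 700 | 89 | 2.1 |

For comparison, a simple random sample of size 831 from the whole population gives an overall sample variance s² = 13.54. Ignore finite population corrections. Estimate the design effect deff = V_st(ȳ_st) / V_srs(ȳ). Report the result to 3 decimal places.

deff ≈ 0.910

V̂(ȳ_st) = Σ W_h² s_h²/n_h, with W_h = N_h/N and N = 4100:
  stratum 1: (3400/4100)²·3.8²/742 = 0.013383
  stratum 2: (700/4100)²·2.1²/89 = 0.00144436
V_st = 0.0148274
V_srs = s²/n = 13.54/831 = 0.0162936
deff = V_st / V_srs = 0.0148274/0.0162936 = 0.9100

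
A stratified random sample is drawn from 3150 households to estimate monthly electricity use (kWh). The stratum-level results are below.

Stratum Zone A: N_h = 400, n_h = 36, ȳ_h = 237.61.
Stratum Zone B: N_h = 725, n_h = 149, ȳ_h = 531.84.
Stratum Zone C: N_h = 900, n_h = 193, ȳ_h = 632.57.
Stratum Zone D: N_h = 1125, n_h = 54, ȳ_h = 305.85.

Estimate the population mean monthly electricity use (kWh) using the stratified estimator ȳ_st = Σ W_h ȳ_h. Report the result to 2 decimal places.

N = Σ N_h = 3150. Stratum weights W_h = N_h/N.
ȳ_st = (400·237.61 + 725·531.84 + 900·632.57 + 1125·305.85) / 3150 = 442.5467

ȳ_st ≈ 442.55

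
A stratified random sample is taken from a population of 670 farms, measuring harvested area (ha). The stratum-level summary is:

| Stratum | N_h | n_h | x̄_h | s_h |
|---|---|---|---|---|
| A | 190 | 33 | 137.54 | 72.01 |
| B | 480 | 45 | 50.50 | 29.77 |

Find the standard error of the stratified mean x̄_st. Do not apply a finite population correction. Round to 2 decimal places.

V̂(x̄_st) = Σ W_h² s_h²/n_h, with W_h = N_h/N and N = 670:
  stratum A: (190/670)²·72.01²/33 = 12.6366
  stratum B: (480/670)²·29.77²/45 = 10.1083
V̂(x̄_st) = 22.7449
SE(x̄_st) = √22.7449 = 4.76916

SE(x̄_st) ≈ 4.77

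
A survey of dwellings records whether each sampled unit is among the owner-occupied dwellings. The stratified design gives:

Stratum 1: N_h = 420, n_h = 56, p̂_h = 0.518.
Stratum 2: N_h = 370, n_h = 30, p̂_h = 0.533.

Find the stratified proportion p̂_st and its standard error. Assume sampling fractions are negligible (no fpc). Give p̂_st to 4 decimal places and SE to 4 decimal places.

p̂_st ≈ 0.5250, SE ≈ 0.0563

N = 790; stratum weights W_h = N_h/N.
p̂_st = Σ W_h p̂_h = (420·0.518 + 370·0.533)/790 = 0.52503
V̂(p̂_st) = Σ W_h² p̂_h(1−p̂_h)/(n_h−1):
  stratum 1: (420/790)²·0.518·0.482/55 = 0.00128309
  stratum 2: (370/790)²·0.533·0.467/29 = 0.00188276
V̂(p̂_st) = 0.00316586; SE = √V̂ = 0.0562659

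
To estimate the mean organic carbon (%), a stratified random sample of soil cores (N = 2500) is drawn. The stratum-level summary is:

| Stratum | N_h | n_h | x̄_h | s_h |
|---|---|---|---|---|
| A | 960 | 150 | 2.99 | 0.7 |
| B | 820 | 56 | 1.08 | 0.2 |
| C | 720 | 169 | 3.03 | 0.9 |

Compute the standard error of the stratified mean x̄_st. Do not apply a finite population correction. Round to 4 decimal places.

V̂(x̄_st) = Σ W_h² s_h²/n_h, with W_h = N_h/N and N = 2500:
  stratum A: (960/2500)²·0.7²/150 = 0.00048169
  stratum B: (820/2500)²·0.2²/56 = 7.68457e-05
  stratum C: (720/2500)²·0.9²/169 = 0.000397542
V̂(x̄_st) = 0.000956078
SE(x̄_st) = √0.000956078 = 0.0309205

SE(x̄_st) ≈ 0.0309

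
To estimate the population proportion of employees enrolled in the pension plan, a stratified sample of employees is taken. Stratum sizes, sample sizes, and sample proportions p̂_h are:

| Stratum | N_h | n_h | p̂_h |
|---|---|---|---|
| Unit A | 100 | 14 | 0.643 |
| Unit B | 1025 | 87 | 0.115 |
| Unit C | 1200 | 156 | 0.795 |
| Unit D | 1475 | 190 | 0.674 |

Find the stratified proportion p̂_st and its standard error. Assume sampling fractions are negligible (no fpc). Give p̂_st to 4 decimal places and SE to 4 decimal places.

N = 3800; stratum weights W_h = N_h/N.
p̂_st = Σ W_h p̂_h = (100·0.643 + 1025·0.115 + 1200·0.795 + 1475·0.674)/3800 = 0.56061
V̂(p̂_st) = Σ W_h² p̂_h(1−p̂_h)/(n_h−1):
  stratum Unit A: (100/3800)²·0.643·0.357/13 = 1.22284e-05
  stratum Unit B: (1025/3800)²·0.115·0.885/86 = 8.6104e-05
  stratum Unit C: (1200/3800)²·0.795·0.205/155 = 0.000104854
  stratum Unit D: (1475/3800)²·0.674·0.326/189 = 0.000175159
V̂(p̂_st) = 0.000378345; SE = √V̂ = 0.0194511

p̂_st ≈ 0.5606, SE ≈ 0.0195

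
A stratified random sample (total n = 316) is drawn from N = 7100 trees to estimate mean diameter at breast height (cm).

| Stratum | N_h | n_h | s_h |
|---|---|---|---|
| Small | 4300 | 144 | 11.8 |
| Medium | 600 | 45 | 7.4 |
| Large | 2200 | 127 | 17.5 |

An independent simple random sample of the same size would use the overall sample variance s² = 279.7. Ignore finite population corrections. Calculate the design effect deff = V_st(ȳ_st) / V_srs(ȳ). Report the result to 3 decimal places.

deff ≈ 0.672

V̂(ȳ_st) = Σ W_h² s_h²/n_h, with W_h = N_h/N and N = 7100:
  stratum Small: (4300/7100)²·11.8²/144 = 0.354668
  stratum Medium: (600/7100)²·7.4²/45 = 0.00869034
  stratum Large: (2200/7100)²·17.5²/127 = 0.231527
V_st = 0.594885
V_srs = s²/n = 279.7/316 = 0.885127
deff = V_st / V_srs = 0.594885/0.885127 = 0.6721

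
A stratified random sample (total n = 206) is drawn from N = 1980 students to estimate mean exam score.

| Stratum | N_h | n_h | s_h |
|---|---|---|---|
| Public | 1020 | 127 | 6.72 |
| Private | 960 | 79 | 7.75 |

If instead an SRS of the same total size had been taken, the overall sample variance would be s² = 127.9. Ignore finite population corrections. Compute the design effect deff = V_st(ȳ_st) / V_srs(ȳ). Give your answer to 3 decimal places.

deff ≈ 0.440

V̂(ȳ_st) = Σ W_h² s_h²/n_h, with W_h = N_h/N and N = 1980:
  stratum Public: (1020/1980)²·6.72²/127 = 0.0943637
  stratum Private: (960/1980)²·7.75²/79 = 0.178726
V_st = 0.27309
V_srs = s²/n = 127.9/206 = 0.620874
deff = V_st / V_srs = 0.27309/0.620874 = 0.4398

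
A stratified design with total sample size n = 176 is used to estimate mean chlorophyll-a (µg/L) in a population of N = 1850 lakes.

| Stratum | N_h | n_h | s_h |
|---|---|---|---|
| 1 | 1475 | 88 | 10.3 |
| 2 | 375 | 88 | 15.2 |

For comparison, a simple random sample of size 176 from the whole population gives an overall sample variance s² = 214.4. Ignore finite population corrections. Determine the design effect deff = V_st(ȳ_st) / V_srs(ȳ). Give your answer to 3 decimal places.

V̂(ȳ_st) = Σ W_h² s_h²/n_h, with W_h = N_h/N and N = 1850:
  stratum 1: (1475/1850)²·10.3²/88 = 0.766359
  stratum 2: (375/1850)²·15.2²/88 = 0.107876
V_st = 0.874235
V_srs = s²/n = 214.4/176 = 1.21818
deff = V_st / V_srs = 0.874235/1.21818 = 0.7177

deff ≈ 0.718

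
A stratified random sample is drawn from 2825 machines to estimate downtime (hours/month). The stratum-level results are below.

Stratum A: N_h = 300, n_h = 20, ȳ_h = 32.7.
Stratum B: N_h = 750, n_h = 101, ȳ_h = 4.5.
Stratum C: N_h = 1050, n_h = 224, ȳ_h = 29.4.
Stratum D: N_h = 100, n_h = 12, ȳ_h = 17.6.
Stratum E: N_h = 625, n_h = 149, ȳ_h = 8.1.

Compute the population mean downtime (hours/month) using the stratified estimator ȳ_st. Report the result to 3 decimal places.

N = Σ N_h = 2825. Stratum weights W_h = N_h/N.
ȳ_st = (300·32.7 + 750·4.5 + 1050·29.4 + 100·17.6 + 625·8.1) / 2825 = 18.00973

ȳ_st ≈ 18.010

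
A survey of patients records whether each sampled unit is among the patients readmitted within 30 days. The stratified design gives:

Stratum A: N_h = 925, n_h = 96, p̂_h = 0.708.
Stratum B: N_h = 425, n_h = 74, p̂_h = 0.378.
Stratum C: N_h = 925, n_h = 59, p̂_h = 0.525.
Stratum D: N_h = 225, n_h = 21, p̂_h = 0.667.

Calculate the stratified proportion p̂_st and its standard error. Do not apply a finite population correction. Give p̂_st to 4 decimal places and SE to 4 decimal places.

p̂_st ≈ 0.5805, SE ≈ 0.0327

N = 2500; stratum weights W_h = N_h/N.
p̂_st = Σ W_h p̂_h = (925·0.708 + 425·0.378 + 925·0.525 + 225·0.667)/2500 = 0.58050
V̂(p̂_st) = Σ W_h² p̂_h(1−p̂_h)/(n_h−1):
  stratum A: (925/2500)²·0.708·0.292/95 = 0.000297917
  stratum B: (425/2500)²·0.378·0.622/73 = 9.30802e-05
  stratum C: (925/2500)²·0.525·0.475/58 = 0.000588611
  stratum D: (225/2500)²·0.667·0.333/20 = 8.9955e-05
V̂(p̂_st) = 0.00106956; SE = √V̂ = 0.0327042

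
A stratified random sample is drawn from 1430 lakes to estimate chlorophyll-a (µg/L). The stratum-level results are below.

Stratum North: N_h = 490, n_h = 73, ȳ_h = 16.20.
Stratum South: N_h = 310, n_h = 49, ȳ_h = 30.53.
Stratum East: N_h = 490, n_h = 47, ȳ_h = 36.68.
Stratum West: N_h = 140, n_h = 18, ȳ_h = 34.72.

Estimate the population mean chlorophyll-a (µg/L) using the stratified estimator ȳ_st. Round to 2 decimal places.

N = Σ N_h = 1430. Stratum weights W_h = N_h/N.
ȳ_st = (490·16.20 + 310·30.53 + 490·36.68 + 140·34.72) / 1430 = 28.1373

ȳ_st ≈ 28.14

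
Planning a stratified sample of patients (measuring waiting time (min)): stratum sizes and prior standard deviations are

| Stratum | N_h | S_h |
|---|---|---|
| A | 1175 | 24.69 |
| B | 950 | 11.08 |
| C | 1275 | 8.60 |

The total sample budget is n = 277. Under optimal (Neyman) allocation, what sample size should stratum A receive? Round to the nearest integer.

159

Neyman allocation: n_h = n · N_h S_h / Σ N_i S_i, with n = 277.
  stratum A: N_h·S_h = 1175·24.69 = 29010.75
  stratum B: N_h·S_h = 950·11.08 = 10526.00
  stratum C: N_h·S_h = 1275·8.60 = 10965.00
Σ N_h S_h = 50501.75
n for stratum A = 277·29010.75/50501.75 = 159.123 → 159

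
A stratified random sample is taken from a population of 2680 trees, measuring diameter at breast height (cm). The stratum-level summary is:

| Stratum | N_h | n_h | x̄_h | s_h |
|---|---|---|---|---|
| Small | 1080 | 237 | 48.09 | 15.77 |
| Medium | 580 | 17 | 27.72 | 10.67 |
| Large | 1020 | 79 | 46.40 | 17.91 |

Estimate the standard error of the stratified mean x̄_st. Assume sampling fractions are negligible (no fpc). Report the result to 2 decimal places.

V̂(x̄_st) = Σ W_h² s_h²/n_h, with W_h = N_h/N and N = 2680:
  stratum Small: (1080/2680)²·15.77²/237 = 0.170409
  stratum Medium: (580/2680)²·10.67²/17 = 0.313665
  stratum Large: (1020/2680)²·17.91²/79 = 0.588159
V̂(x̄_st) = 1.07223
SE(x̄_st) = √1.07223 = 1.03549

SE(x̄_st) ≈ 1.04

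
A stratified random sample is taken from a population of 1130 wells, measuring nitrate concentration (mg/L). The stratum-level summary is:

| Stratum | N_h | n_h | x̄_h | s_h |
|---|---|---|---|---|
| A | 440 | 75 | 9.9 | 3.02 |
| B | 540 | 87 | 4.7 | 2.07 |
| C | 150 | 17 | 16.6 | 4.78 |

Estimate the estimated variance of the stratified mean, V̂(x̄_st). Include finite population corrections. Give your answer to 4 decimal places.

V̂(x̄_st) = Σ W_h² (1 − n_h/N_h) s_h²/n_h, with W_h = N_h/N and N = 1130:
  stratum A: (440/1130)²·(1 − 75/440)·3.02²/75 = 0.0152947
  stratum B: (540/1130)²·(1 − 87/540)·2.07²/87 = 0.00943532
  stratum C: (150/1130)²·(1 − 17/150)·4.78²/17 = 0.0209987
V̂(x̄_st) = 0.0457288

V̂(x̄_st) ≈ 0.0457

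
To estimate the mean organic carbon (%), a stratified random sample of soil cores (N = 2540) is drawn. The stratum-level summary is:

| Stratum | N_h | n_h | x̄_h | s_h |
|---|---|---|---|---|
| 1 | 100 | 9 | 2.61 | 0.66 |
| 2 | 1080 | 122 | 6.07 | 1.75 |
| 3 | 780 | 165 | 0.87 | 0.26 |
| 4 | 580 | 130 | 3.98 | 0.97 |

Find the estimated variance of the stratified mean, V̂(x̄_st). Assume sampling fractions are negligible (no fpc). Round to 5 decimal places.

V̂(x̄_st) ≈ 0.00503

V̂(x̄_st) = Σ W_h² s_h²/n_h, with W_h = N_h/N and N = 2540:
  stratum 1: (100/2540)²·0.66²/9 = 7.50202e-05
  stratum 2: (1080/2540)²·1.75²/122 = 0.00453833
  stratum 3: (780/2540)²·0.26²/165 = 3.86353e-05
  stratum 4: (580/2540)²·0.97²/130 = 0.000377389
V̂(x̄_st) = 0.00502938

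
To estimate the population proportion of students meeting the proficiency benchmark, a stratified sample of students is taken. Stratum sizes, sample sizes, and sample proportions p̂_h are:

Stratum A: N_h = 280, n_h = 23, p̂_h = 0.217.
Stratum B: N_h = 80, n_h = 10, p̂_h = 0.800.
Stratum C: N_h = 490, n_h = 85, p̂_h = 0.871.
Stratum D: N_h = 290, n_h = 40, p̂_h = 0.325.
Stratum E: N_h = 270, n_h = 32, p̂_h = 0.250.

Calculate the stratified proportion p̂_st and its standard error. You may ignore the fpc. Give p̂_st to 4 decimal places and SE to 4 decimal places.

p̂_st ≈ 0.5059, SE ≈ 0.0314

N = 1410; stratum weights W_h = N_h/N.
p̂_st = Σ W_h p̂_h = (280·0.217 + 80·0.800 + 490·0.871 + 290·0.325 + 270·0.250)/1410 = 0.50589
V̂(p̂_st) = Σ W_h² p̂_h(1−p̂_h)/(n_h−1):
  stratum A: (280/1410)²·0.217·0.783/22 = 0.000304563
  stratum B: (80/1410)²·0.800·0.200/9 = 5.72294e-05
  stratum C: (490/1410)²·0.871·0.129/84 = 0.000161541
  stratum D: (290/1410)²·0.325·0.675/39 = 0.000237947
  stratum E: (270/1410)²·0.250·0.750/31 = 0.000221783
V̂(p̂_st) = 0.000983063; SE = √V̂ = 0.0313538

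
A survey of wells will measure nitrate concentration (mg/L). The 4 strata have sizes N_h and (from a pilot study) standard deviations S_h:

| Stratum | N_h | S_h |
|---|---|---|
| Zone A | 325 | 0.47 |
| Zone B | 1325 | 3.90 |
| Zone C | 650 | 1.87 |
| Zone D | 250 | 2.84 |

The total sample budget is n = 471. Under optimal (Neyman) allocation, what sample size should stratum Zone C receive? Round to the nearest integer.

Neyman allocation: n_h = n · N_h S_h / Σ N_i S_i, with n = 471.
  stratum Zone A: N_h·S_h = 325·0.47 = 152.75
  stratum Zone B: N_h·S_h = 1325·3.90 = 5167.50
  stratum Zone C: N_h·S_h = 650·1.87 = 1215.50
  stratum Zone D: N_h·S_h = 250·2.84 = 710.00
Σ N_h S_h = 7245.75
n for stratum Zone C = 471·1215.50/7245.75 = 79.012 → 79

79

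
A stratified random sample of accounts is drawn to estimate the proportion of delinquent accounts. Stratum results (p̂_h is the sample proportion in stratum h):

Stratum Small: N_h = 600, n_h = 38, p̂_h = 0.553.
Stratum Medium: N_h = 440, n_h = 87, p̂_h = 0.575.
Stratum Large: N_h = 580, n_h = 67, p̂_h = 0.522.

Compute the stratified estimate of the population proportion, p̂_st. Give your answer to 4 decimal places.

p̂_st ≈ 0.5479

N = 1620; stratum weights W_h = N_h/N.
p̂_st = Σ W_h p̂_h = (600·0.553 + 440·0.575 + 580·0.522)/1620 = 0.54788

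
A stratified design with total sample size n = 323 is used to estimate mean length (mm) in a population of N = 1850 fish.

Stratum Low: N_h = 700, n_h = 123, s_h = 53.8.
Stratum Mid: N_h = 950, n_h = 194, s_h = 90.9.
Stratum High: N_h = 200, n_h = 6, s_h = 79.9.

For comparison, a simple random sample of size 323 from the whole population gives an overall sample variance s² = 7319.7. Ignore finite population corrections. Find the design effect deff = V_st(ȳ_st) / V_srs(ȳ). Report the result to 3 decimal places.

deff ≈ 1.193

V̂(ȳ_st) = Σ W_h² s_h²/n_h, with W_h = N_h/N and N = 1850:
  stratum Low: (700/1850)²·53.8²/123 = 3.36909
  stratum Mid: (950/1850)²·90.9²/194 = 11.2313
  stratum High: (200/1850)²·79.9²/6 = 12.4354
V_st = 27.0358
V_srs = s²/n = 7319.7/323 = 22.6616
deff = V_st / V_srs = 27.0358/22.6616 = 1.1930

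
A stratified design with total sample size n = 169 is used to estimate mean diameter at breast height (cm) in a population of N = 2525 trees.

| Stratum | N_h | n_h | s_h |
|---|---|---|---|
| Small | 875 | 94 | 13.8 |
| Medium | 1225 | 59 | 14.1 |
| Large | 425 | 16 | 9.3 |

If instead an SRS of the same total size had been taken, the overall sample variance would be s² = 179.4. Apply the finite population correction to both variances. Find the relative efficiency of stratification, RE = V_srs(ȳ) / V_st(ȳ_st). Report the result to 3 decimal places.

RE ≈ 0.885

V̂(ȳ_st) = Σ W_h² (1 − n_h/N_h) s_h²/n_h, with W_h = N_h/N and N = 2525:
  stratum Small: (875/2525)²·(1 − 94/875)·13.8²/94 = 0.217153
  stratum Medium: (1225/2525)²·(1 − 59/1225)·14.1²/59 = 0.754915
  stratum Large: (425/2525)²·(1 − 16/425)·9.3²/16 = 0.147379
V_st = 1.11945
V_srs = (1 − 169/2525)·179.4/169 = 0.990489
Relative efficiency = V_srs / V_st = 0.990489/1.11945 = 0.8848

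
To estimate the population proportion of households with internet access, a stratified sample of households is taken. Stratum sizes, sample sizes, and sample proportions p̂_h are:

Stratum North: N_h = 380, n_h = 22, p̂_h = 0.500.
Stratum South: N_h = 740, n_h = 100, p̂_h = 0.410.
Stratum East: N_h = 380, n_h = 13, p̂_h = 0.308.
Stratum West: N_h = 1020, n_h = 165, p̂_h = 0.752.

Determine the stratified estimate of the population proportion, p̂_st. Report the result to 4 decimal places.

p̂_st ≈ 0.5466

N = 2520; stratum weights W_h = N_h/N.
p̂_st = Σ W_h p̂_h = (380·0.500 + 740·0.410 + 380·0.308 + 1020·0.752)/2520 = 0.54662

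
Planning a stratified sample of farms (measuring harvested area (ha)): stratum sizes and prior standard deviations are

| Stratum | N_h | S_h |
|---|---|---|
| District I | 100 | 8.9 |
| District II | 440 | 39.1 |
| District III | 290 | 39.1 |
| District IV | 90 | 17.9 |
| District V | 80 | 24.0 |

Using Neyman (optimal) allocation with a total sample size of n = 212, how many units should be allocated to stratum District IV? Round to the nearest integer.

Neyman allocation: n_h = n · N_h S_h / Σ N_i S_i, with n = 212.
  stratum District I: N_h·S_h = 100·8.9 = 890.00
  stratum District II: N_h·S_h = 440·39.1 = 17204.00
  stratum District III: N_h·S_h = 290·39.1 = 11339.00
  stratum District IV: N_h·S_h = 90·17.9 = 1611.00
  stratum District V: N_h·S_h = 80·24.0 = 1920.00
Σ N_h S_h = 32964.00
n for stratum District IV = 212·1611.00/32964.00 = 10.361 → 10

10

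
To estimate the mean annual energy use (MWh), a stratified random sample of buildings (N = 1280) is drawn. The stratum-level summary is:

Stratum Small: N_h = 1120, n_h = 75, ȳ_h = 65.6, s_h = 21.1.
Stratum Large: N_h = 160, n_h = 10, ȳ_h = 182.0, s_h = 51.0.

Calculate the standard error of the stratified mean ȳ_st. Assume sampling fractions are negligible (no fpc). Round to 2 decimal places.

V̂(ȳ_st) = Σ W_h² s_h²/n_h, with W_h = N_h/N and N = 1280:
  stratum Small: (1120/1280)²·21.1²/75 = 4.54485
  stratum Large: (160/1280)²·51.0²/10 = 4.06406
V̂(ȳ_st) = 8.60891
SE(ȳ_st) = √8.60891 = 2.9341

SE(ȳ_st) ≈ 2.93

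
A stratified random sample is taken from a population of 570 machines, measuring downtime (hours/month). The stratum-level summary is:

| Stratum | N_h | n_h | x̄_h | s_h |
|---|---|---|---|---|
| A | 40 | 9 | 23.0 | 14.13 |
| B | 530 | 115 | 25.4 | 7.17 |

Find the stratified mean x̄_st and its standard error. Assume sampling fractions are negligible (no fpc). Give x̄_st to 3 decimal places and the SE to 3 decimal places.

x̄_st ≈ 25.232, SE ≈ 0.704

x̄_st = Σ W_h x̄_h = (40·23.0 + 530·25.4)/570 = 25.23158
V̂(x̄_st) = Σ W_h² s_h²/n_h, with W_h = N_h/N and N = 570:
  stratum A: (40/570)²·14.13²/9 = 0.109248
  stratum B: (530/570)²·7.17²/115 = 0.386494
V̂(x̄_st) = 0.495741
SE(x̄_st) = √0.495741 = 0.704089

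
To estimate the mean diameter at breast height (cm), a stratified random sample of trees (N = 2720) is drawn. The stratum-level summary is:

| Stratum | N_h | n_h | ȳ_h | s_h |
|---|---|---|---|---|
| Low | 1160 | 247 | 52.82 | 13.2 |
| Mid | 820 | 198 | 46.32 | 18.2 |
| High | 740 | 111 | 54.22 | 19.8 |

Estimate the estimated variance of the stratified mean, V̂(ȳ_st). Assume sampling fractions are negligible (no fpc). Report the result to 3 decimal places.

V̂(ȳ_st) ≈ 0.542

V̂(ȳ_st) = Σ W_h² s_h²/n_h, with W_h = N_h/N and N = 2720:
  stratum Low: (1160/2720)²·13.2²/247 = 0.128301
  stratum Mid: (820/2720)²·18.2²/198 = 0.152043
  stratum High: (740/2720)²·19.8²/111 = 0.261417
V̂(ȳ_st) = 0.541761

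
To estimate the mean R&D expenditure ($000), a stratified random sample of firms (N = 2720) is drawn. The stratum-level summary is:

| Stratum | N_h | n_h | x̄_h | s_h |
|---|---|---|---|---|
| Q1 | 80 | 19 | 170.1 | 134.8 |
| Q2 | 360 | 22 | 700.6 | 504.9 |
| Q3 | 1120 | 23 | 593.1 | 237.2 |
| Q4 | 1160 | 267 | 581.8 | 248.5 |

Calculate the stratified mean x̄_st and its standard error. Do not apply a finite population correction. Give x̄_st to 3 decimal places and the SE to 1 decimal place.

x̄_st ≈ 590.068, SE ≈ 25.7

x̄_st = Σ W_h x̄_h = (80·170.1 + 360·700.6 + 1120·593.1 + 1160·581.8)/2720 = 590.06765
V̂(x̄_st) = Σ W_h² s_h²/n_h, with W_h = N_h/N and N = 2720:
  stratum Q1: (80/2720)²·134.8²/19 = 0.82731
  stratum Q2: (360/2720)²·504.9²/22 = 202.981
  stratum Q3: (1120/2720)²·237.2²/23 = 414.763
  stratum Q4: (1160/2720)²·248.5²/267 = 42.0649
V̂(x̄_st) = 660.636
SE(x̄_st) = √660.636 = 25.7028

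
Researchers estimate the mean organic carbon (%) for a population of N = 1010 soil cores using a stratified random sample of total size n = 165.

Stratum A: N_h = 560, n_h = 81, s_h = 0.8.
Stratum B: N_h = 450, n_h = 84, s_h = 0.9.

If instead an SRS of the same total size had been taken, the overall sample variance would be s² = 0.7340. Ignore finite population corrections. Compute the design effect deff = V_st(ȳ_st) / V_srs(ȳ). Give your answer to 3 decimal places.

deff ≈ 0.976

V̂(ȳ_st) = Σ W_h² s_h²/n_h, with W_h = N_h/N and N = 1010:
  stratum A: (560/1010)²·0.8²/81 = 0.002429
  stratum B: (450/1010)²·0.9²/84 = 0.0019142
V_st = 0.00434321
V_srs = s²/n = 0.7340/165 = 0.00444848
deff = V_st / V_srs = 0.00434321/0.00444848 = 0.9763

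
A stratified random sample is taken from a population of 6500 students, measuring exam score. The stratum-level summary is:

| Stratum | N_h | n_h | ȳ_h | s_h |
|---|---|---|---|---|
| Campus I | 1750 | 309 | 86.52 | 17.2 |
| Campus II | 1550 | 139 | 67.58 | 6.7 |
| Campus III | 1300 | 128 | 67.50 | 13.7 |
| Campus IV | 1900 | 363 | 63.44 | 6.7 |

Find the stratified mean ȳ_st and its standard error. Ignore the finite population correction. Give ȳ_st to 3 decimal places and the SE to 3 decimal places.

ȳ_st ≈ 71.453, SE ≈ 0.396

ȳ_st = Σ W_h ȳ_h = (1750·86.52 + 1550·67.58 + 1300·67.50 + 1900·63.44)/6500 = 71.45308
V̂(ȳ_st) = Σ W_h² s_h²/n_h, with W_h = N_h/N and N = 6500:
  stratum Campus I: (1750/6500)²·17.2²/309 = 0.0693981
  stratum Campus II: (1550/6500)²·6.7²/139 = 0.0183642
  stratum Campus III: (1300/6500)²·13.7²/128 = 0.0586531
  stratum Campus IV: (1900/6500)²·6.7²/363 = 0.0105663
V̂(ȳ_st) = 0.156982
SE(ȳ_st) = √0.156982 = 0.396209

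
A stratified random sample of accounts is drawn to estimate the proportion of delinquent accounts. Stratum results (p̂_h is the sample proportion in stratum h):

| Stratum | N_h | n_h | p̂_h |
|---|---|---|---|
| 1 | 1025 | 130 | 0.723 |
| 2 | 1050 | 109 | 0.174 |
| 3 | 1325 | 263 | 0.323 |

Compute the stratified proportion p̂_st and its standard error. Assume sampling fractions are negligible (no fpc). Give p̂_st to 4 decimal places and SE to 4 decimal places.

p̂_st ≈ 0.3976, SE ≈ 0.0199

N = 3400; stratum weights W_h = N_h/N.
p̂_st = Σ W_h p̂_h = (1025·0.723 + 1050·0.174 + 1325·0.323)/3400 = 0.39757
V̂(p̂_st) = Σ W_h² p̂_h(1−p̂_h)/(n_h−1):
  stratum 1: (1025/3400)²·0.723·0.277/129 = 0.000141097
  stratum 2: (1050/3400)²·0.174·0.826/108 = 0.000126919
  stratum 3: (1325/3400)²·0.323·0.677/262 = 0.000126755
V̂(p̂_st) = 0.000394771; SE = √V̂ = 0.0198688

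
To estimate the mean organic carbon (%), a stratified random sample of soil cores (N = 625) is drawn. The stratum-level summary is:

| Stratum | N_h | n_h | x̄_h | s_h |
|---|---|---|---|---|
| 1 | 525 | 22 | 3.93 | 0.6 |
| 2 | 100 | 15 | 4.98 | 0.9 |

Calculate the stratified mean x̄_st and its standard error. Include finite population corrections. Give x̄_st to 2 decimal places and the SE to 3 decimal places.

x̄_st ≈ 4.10, SE ≈ 0.111

x̄_st = Σ W_h x̄_h = (525·3.93 + 100·4.98)/625 = 4.09800
V̂(x̄_st) = Σ W_h² (1 − n_h/N_h) s_h²/n_h, with W_h = N_h/N and N = 625:
  stratum 1: (525/625)²·(1 − 22/525)·0.6²/22 = 0.0110623
  stratum 2: (100/625)²·(1 − 15/100)·0.9²/15 = 0.00117504
V̂(x̄_st) = 0.0122374
SE(x̄_st) = √0.0122374 = 0.110623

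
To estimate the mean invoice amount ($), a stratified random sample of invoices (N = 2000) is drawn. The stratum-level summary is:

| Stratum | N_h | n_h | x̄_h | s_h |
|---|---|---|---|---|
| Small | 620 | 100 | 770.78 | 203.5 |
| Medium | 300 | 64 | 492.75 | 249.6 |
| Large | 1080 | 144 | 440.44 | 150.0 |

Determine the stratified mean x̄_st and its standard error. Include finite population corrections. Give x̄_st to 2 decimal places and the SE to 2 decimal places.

x̄_st = Σ W_h x̄_h = (620·770.78 + 300·492.75 + 1080·440.44)/2000 = 550.69190
V̂(x̄_st) = Σ W_h² (1 − n_h/N_h) s_h²/n_h, with W_h = N_h/N and N = 2000:
  stratum Small: (620/2000)²·(1 − 100/620)·203.5²/100 = 33.3783
  stratum Medium: (300/2000)²·(1 − 64/300)·249.6²/64 = 17.2299
  stratum Large: (1080/2000)²·(1 − 144/1080)·150.0²/144 = 39.4875
V̂(x̄_st) = 90.0957
SE(x̄_st) = √90.0957 = 9.49187

x̄_st ≈ 550.69, SE ≈ 9.49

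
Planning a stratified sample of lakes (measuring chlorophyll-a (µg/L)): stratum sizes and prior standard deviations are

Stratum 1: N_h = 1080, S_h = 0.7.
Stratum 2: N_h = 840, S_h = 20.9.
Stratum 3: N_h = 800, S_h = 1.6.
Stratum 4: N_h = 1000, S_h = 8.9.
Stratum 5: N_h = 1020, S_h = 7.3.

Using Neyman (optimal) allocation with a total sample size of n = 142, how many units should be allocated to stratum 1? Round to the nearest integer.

3

Neyman allocation: n_h = n · N_h S_h / Σ N_i S_i, with n = 142.
  stratum 1: N_h·S_h = 1080·0.7 = 756.00
  stratum 2: N_h·S_h = 840·20.9 = 17556.00
  stratum 3: N_h·S_h = 800·1.6 = 1280.00
  stratum 4: N_h·S_h = 1000·8.9 = 8900.00
  stratum 5: N_h·S_h = 1020·7.3 = 7446.00
Σ N_h S_h = 35938.00
n for stratum 1 = 142·756.00/35938.00 = 2.987 → 3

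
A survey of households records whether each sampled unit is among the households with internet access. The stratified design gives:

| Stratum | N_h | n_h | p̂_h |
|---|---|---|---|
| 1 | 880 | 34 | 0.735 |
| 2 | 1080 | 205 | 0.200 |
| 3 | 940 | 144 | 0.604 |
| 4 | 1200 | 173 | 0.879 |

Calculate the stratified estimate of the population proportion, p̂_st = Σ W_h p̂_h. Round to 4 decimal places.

N = 4100; stratum weights W_h = N_h/N.
p̂_st = Σ W_h p̂_h = (880·0.735 + 1080·0.200 + 940·0.604 + 1200·0.879)/4100 = 0.60619

p̂_st ≈ 0.6062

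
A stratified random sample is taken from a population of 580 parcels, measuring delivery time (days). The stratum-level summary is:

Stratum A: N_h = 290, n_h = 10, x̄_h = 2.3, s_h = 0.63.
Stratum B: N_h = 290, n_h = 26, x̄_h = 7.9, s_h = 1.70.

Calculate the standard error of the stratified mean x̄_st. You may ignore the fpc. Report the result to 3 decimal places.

V̂(x̄_st) = Σ W_h² s_h²/n_h, with W_h = N_h/N and N = 580:
  stratum A: (290/580)²·0.63²/10 = 0.0099225
  stratum B: (290/580)²·1.70²/26 = 0.0277885
V̂(x̄_st) = 0.037711
SE(x̄_st) = √0.037711 = 0.194193

SE(x̄_st) ≈ 0.194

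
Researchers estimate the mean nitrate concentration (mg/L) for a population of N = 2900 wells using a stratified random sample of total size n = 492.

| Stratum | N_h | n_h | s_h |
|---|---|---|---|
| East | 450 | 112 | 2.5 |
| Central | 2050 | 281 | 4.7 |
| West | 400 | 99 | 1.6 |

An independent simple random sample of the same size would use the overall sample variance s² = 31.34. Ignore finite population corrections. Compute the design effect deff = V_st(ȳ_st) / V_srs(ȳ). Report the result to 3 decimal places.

deff ≈ 0.646

V̂(ȳ_st) = Σ W_h² s_h²/n_h, with W_h = N_h/N and N = 2900:
  stratum East: (450/2900)²·2.5²/112 = 0.00134367
  stratum Central: (2050/2900)²·4.7²/281 = 0.0392827
  stratum West: (400/2900)²·1.6²/99 = 0.000491959
V_st = 0.0411183
V_srs = s²/n = 31.34/492 = 0.0636992
deff = V_st / V_srs = 0.0411183/0.0636992 = 0.6455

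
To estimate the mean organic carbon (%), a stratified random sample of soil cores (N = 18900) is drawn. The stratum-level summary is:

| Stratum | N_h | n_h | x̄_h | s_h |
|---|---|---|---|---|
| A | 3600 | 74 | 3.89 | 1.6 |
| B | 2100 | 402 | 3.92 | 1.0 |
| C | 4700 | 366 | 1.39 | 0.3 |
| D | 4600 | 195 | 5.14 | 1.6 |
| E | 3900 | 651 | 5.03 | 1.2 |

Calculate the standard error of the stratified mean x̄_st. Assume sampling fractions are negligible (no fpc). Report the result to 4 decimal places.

SE(x̄_st) ≈ 0.0466

V̂(x̄_st) = Σ W_h² s_h²/n_h, with W_h = N_h/N and N = 18900:
  stratum A: (3600/18900)²·1.6²/74 = 0.00125513
  stratum B: (2100/18900)²·1.0²/402 = 3.07106e-05
  stratum C: (4700/18900)²·0.3²/366 = 1.52066e-05
  stratum D: (4600/18900)²·1.6²/195 = 0.000777674
  stratum E: (3900/18900)²·1.2²/651 = 9.41862e-05
V̂(x̄_st) = 0.00217291
SE(x̄_st) = √0.00217291 = 0.0466145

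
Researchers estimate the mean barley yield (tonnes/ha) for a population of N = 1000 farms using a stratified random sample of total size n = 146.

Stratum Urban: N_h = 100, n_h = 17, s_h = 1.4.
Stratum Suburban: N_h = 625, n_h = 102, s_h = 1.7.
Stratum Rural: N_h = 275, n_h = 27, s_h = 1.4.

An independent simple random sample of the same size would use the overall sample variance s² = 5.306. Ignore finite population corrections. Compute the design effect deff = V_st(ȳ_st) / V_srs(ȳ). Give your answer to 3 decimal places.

V̂(ȳ_st) = Σ W_h² s_h²/n_h, with W_h = N_h/N and N = 1000:
  stratum Urban: (100/1000)²·1.4²/17 = 0.00115294
  stratum Suburban: (625/1000)²·1.7²/102 = 0.0110677
  stratum Rural: (275/1000)²·1.4²/27 = 0.00548981
V_st = 0.0177105
V_srs = s²/n = 5.306/146 = 0.0363425
deff = V_st / V_srs = 0.0177105/0.0363425 = 0.4873

deff ≈ 0.487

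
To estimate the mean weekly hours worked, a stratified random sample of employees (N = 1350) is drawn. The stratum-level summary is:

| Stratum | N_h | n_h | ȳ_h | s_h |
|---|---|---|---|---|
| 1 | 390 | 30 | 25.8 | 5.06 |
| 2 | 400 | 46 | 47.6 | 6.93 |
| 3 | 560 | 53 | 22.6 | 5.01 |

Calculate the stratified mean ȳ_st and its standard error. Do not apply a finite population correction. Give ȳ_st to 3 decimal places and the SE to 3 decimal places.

ȳ_st ≈ 30.932, SE ≈ 0.494

ȳ_st = Σ W_h ȳ_h = (390·25.8 + 400·47.6 + 560·22.6)/1350 = 30.93185
V̂(ȳ_st) = Σ W_h² s_h²/n_h, with W_h = N_h/N and N = 1350:
  stratum 1: (390/1350)²·5.06²/30 = 0.0712265
  stratum 2: (400/1350)²·6.93²/46 = 0.091656
  stratum 3: (560/1350)²·5.01²/53 = 0.0814907
V̂(ȳ_st) = 0.244373
SE(ȳ_st) = √0.244373 = 0.494341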